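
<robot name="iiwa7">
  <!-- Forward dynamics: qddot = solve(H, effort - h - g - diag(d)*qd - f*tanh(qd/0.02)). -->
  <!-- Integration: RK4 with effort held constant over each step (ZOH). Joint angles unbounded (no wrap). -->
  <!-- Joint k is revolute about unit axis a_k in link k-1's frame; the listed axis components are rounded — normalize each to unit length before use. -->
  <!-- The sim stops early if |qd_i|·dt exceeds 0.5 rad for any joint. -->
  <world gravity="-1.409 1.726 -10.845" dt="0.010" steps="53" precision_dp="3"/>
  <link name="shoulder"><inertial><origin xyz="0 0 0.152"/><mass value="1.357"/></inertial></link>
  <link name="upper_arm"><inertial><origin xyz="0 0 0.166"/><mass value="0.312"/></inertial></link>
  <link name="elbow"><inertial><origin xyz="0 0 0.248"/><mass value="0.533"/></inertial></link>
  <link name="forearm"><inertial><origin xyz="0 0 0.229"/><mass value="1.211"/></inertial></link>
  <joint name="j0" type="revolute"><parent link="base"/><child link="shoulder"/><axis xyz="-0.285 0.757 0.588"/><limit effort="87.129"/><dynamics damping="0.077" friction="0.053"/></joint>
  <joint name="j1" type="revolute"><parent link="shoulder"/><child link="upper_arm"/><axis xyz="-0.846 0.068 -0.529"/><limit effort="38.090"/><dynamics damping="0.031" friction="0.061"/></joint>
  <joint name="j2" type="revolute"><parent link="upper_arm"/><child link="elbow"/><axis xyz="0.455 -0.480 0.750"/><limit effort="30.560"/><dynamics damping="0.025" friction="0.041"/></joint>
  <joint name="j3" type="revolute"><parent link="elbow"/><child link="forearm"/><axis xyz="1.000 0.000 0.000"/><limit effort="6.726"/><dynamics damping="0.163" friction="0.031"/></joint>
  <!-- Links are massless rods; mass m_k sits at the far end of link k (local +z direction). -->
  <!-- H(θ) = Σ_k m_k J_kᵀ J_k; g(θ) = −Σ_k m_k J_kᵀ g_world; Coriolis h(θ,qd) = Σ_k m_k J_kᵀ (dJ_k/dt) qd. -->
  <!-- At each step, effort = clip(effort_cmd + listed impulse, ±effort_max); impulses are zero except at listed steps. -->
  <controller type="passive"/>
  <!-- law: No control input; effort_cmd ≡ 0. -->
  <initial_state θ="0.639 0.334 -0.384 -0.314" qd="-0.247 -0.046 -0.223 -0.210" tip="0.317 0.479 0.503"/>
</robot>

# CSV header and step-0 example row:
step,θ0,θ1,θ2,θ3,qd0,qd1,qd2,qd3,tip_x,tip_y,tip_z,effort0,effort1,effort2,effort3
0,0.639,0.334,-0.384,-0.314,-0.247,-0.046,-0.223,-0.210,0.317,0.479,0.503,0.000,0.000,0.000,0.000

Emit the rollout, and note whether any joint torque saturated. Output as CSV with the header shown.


step,θ0,θ1,θ2,θ3,qd0,qd1,qd2,qd3,tip_x,tip_y,tip_z,effort0,effort1,effort2,effort3
1,0.637,0.334,-0.386,-0.317,-0.081,-0.050,-0.220,-0.330,0.317,0.479,0.502,0.000,0.000,0.000,0.000
2,0.637,0.333,-0.388,-0.321,0.070,-0.037,-0.232,-0.430,0.317,0.479,0.501,0.000,0.000,0.000,0.000
3,0.639,0.333,-0.391,-0.325,0.207,-0.010,-0.256,-0.515,0.318,0.480,0.499,0.000,0.000,0.000,0.000
4,0.642,0.333,-0.394,-0.331,0.353,0.007,-0.278,-0.603,0.318,0.482,0.496,0.000,0.000,0.000,0.000
5,0.646,0.333,-0.396,-0.337,0.505,0.017,-0.302,-0.688,0.319,0.484,0.493,0.000,0.000,0.000,0.000
6,0.652,0.333,-0.400,-0.345,0.661,0.025,-0.329,-0.762,0.319,0.487,0.488,0.000,0.000,0.000,0.000
7,0.659,0.333,-0.403,-0.353,0.823,0.030,-0.361,-0.824,0.320,0.491,0.483,0.000,0.000,0.000,0.000
8,0.668,0.334,-0.407,-0.361,0.990,0.033,-0.399,-0.871,0.321,0.495,0.476,0.000,0.000,0.000,0.000
9,0.679,0.334,-0.411,-0.370,1.163,0.031,-0.444,-0.903,0.321,0.500,0.469,0.000,0.000,0.000,0.000
10,0.691,0.334,-0.416,-0.379,1.345,0.023,-0.497,-0.918,0.322,0.505,0.461,0.000,0.000,0.000,0.000
11,0.706,0.335,-0.421,-0.388,1.533,0.010,-0.558,-0.914,0.323,0.511,0.452,0.000,0.000,0.000,0.000
12,0.722,0.335,-0.427,-0.397,1.727,-0.005,-0.631,-0.883,0.324,0.517,0.442,0.000,0.000,0.000,0.000
13,0.740,0.334,-0.434,-0.406,1.927,-0.023,-0.718,-0.824,0.325,0.524,0.431,0.000,0.000,0.000,0.000
14,0.761,0.334,-0.441,-0.414,2.138,-0.052,-0.815,-0.744,0.326,0.531,0.420,0.000,0.000,0.000,0.000
15,0.783,0.333,-0.450,-0.421,2.365,-0.102,-0.923,-0.646,0.327,0.539,0.407,0.000,0.000,0.000,0.000
16,0.808,0.332,-0.460,-0.426,2.610,-0.177,-1.041,-0.531,0.327,0.547,0.393,0.000,0.000,0.000,0.000
17,0.835,0.330,-0.471,-0.431,2.876,-0.280,-1.171,-0.397,0.328,0.555,0.378,0.000,0.000,0.000,0.000
18,0.866,0.326,-0.483,-0.434,3.162,-0.418,-1.312,-0.244,0.329,0.564,0.362,0.000,0.000,0.000,0.000
19,0.899,0.321,-0.497,-0.436,3.471,-0.593,-1.463,-0.071,0.329,0.573,0.346,0.000,0.000,0.000,0.000
20,0.935,0.314,-0.513,-0.436,3.807,-0.823,-1.618,0.095,0.330,0.583,0.328,0.000,0.000,0.000,0.000
21,0.975,0.305,-0.530,-0.434,4.168,-1.105,-1.774,0.272,0.330,0.592,0.309,0.000,0.000,0.000,0.000
22,1.019,0.292,-0.548,-0.430,4.551,-1.438,-1.925,0.469,0.330,0.602,0.289,0.000,0.000,0.000,0.000
23,1.066,0.276,-0.568,-0.425,4.957,-1.827,-2.061,0.680,0.329,0.612,0.268,0.000,0.000,0.000,0.000
24,1.118,0.255,-0.589,-0.417,5.385,-2.275,-2.165,0.899,0.329,0.622,0.246,0.000,0.000,0.000,0.000
25,1.174,0.230,-0.611,-0.407,5.832,-2.784,-2.215,1.117,0.328,0.632,0.223,0.000,0.000,0.000,0.000
26,1.234,0.199,-0.633,-0.394,6.297,-3.353,-2.182,1.321,0.326,0.641,0.198,0.000,0.000,0.000,0.000
27,1.300,0.163,-0.654,-0.380,6.777,-3.975,-2.029,1.493,0.325,0.651,0.173,0.000,0.000,0.000,0.000
28,1.370,0.120,-0.673,-0.365,7.267,-4.635,-1.709,1.608,0.323,0.660,0.147,0.000,0.000,0.000,0.000
29,1.445,0.070,-0.688,-0.348,7.764,-5.306,-1.171,1.639,0.320,0.670,0.120,0.000,0.000,0.000,0.000
30,1.525,0.014,-0.696,-0.332,8.265,-5.945,-0.354,1.550,0.318,0.678,0.092,0.000,0.000,0.000,0.000
31,1.610,-0.049,-0.694,-0.318,8.755,-6.477,0.773,1.327,0.314,0.687,0.063,0.000,0.000,0.000,0.000
32,1.700,-0.115,-0.679,-0.306,9.242,-6.830,2.266,0.939,0.311,0.694,0.033,0.000,0.000,0.000,0.000
33,1.795,-0.184,-0.647,-0.300,9.727,-6.905,4.145,0.387,0.307,0.701,0.003,0.000,0.000,0.000,0.000
34,1.895,-0.252,-0.595,-0.299,10.203,-6.597,6.385,-0.282,0.303,0.707,-0.029,0.000,0.000,0.000,0.000
35,1.999,-0.315,-0.519,-0.305,10.652,-5.817,8.904,-0.948,0.298,0.711,-0.061,0.000,0.000,0.000,0.000
36,2.108,-0.367,-0.416,-0.318,11.046,-4.553,11.586,-1.509,0.294,0.714,-0.094,0.000,0.000,0.000,0.000
37,2.220,-0.404,-0.287,-0.334,11.311,-2.863,14.210,-1.788,0.288,0.714,-0.128,0.000,0.000,0.000,0.000
38,2.333,-0.423,-0.133,-0.352,11.331,-0.934,16.446,-1.631,0.283,0.711,-0.162,0.000,0.000,0.000,0.000
39,2.445,-0.423,0.039,-0.365,10.973,0.877,17.841,-1.018,0.276,0.704,-0.198,0.000,0.000,0.000,0.000
40,2.551,-0.408,0.219,-0.371,10.189,2.137,17.999,-0.116,0.267,0.693,-0.235,0.000,0.000,0.000,0.000
41,2.648,-0.384,0.395,-0.368,9.100,2.528,16.830,0.765,0.256,0.678,-0.273,0.000,0.000,0.000,0.000
42,2.733,-0.360,0.552,-0.357,7.921,2.019,14.546,1.474,0.242,0.659,-0.311,0.000,0.000,0.000,0.000
43,2.807,-0.346,0.683,-0.339,6.837,0.787,11.486,2.025,0.226,0.637,-0.350,0.000,0.000,0.000,0.000
44,2.870,-0.346,0.780,-0.316,5.928,-0.913,7.943,2.534,0.207,0.613,-0.388,0.000,0.000,0.000,0.000
45,2.926,-0.365,0.841,-0.288,5.174,-2.906,4.042,3.074,0.186,0.587,-0.427,0.000,0.000,0.000,0.000
46,2.974,-0.405,0.860,-0.255,4.508,-5.096,-0.205,3.646,0.162,0.560,-0.465,0.000,0.000,0.000,0.000
47,3.016,-0.467,0.836,-0.215,3.839,-7.377,-4.729,4.206,0.137,0.531,-0.502,0.000,0.000,0.000,0.000
48,3.050,-0.553,0.764,-0.171,3.043,-9.754,-9.609,4.662,0.110,0.500,-0.538,0.000,0.000,0.000,0.000
49,3.076,-0.662,0.643,-0.123,1.998,-12.165,-14.732,4.907,0.081,0.468,-0.572,0.000,0.000,0.000,0.000
50,3.089,-0.796,0.470,-0.074,0.640,-14.445,-19.654,4.835,0.051,0.434,-0.603,0.000,0.000,0.000,0.000
51,3.088,-0.949,0.254,-0.028,-0.817,-16.137,-23.076,4.339,0.019,0.398,-0.629,0.000,0.000,0.000,0.000
52,3.075,-1.114,0.021,0.011,-1.699,-16.569,-23.009,3.380,-0.014,0.359,-0.650,0.000,0.000,0.000,0.000
53,3.058,-1.276,-0.193,0.039,-1.474,-15.661,-19.138,2.138,-0.047,0.317,-0.663,,,,
# any joint saturated: no


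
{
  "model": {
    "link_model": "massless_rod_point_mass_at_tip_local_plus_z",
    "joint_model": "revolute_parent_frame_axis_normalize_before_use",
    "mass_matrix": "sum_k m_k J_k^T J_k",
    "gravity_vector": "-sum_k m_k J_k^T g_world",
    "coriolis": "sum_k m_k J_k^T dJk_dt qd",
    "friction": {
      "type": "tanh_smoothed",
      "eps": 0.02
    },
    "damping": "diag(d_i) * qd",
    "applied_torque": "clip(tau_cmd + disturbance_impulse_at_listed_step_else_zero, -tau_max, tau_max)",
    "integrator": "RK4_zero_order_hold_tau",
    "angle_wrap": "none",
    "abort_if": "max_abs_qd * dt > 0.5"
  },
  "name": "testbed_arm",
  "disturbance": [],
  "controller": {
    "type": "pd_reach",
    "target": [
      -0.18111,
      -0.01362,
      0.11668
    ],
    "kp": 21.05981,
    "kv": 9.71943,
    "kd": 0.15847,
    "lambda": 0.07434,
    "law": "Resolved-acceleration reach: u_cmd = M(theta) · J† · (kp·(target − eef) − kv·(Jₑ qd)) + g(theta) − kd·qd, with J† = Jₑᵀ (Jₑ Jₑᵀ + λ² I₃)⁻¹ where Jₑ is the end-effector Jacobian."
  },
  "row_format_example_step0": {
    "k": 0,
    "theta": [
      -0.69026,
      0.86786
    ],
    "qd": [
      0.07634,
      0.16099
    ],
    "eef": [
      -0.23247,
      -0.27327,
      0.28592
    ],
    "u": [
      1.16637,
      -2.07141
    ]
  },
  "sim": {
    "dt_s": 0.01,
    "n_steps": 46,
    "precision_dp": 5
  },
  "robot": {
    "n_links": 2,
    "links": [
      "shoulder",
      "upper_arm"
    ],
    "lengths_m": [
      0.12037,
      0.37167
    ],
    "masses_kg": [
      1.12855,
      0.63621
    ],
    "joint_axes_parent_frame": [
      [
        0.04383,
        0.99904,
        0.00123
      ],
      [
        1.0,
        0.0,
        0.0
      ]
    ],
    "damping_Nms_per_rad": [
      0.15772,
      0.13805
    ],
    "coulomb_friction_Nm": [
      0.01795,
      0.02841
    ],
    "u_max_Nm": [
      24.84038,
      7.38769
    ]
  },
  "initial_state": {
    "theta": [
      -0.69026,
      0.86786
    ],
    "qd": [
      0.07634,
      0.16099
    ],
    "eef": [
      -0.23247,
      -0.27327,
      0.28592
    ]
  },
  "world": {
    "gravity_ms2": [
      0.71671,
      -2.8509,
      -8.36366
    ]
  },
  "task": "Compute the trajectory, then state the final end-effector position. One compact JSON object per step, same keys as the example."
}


{"k":1,"theta":[-0.68974,0.86922],"qd":[0.02726,0.11139],"eef":[-0.23208,-0.27362,0.28574],"u":[1.21904,-2.02221]}
{"k":2,"theta":[-0.68968,0.87012],"qd":[-0.01472,0.06786],"eef":[-0.23191,-0.27384,0.28556],"u":[1.2656,-1.97853]}
{"k":3,"theta":[-0.69001,0.8706],"qd":[-0.04964,0.02969],"eef":[-0.23191,-0.27396,0.28539],"u":[1.30596,-1.93978]}
{"k":4,"theta":[-0.69065,0.87074],"qd":[-0.08017,-0.00233],"eef":[-0.23207,-0.27398,0.28522],"u":[1.34273,-1.9067]}
{"k":5,"theta":[-0.69159,0.87059],"qd":[-0.10705,-0.02689],"eef":[-0.23237,-0.27393,0.28504],"u":[1.37651,-1.88065]}
{"k":6,"theta":[-0.69278,0.87022],"qd":[-0.13056,-0.04732],"eef":[-0.23277,-0.27383,0.28486],"u":[1.4076,-1.85841]}
{"k":7,"theta":[-0.69419,0.86966],"qd":[-0.15103,-0.06513],"eef":[-0.23327,-0.27367,0.28467],"u":[1.43629,-1.83854]}
{"k":8,"theta":[-0.69579,0.86893],"qd":[-0.16879,-0.08078],"eef":[-0.23386,-0.27347,0.28447],"u":[1.46283,-1.82062]}
{"k":9,"theta":[-0.69755,0.86805],"qd":[-0.18413,-0.09455],"eef":[-0.23452,-0.27323,0.28426],"u":[1.48747,-1.8044]}
{"k":10,"theta":[-0.69946,0.86704],"qd":[-0.19735,-0.10668],"eef":[-0.23524,-0.27295,0.28405],"u":[1.51041,-1.78966]}
{"k":11,"theta":[-0.70149,0.86592],"qd":[-0.20867,-0.11736],"eef":[-0.23602,-0.27265,0.28383],"u":[1.53183,-1.77622]}
{"k":12,"theta":[-0.70362,0.8647],"qd":[-0.21832,-0.12676],"eef":[-0.23684,-0.27232,0.28361],"u":[1.5519,-1.76393]}
{"k":13,"theta":[-0.70585,0.86339],"qd":[-0.2265,-0.13504],"eef":[-0.23771,-0.27196,0.28338],"u":[1.57076,-1.75265]}
{"k":14,"theta":[-0.70814,0.86201],"qd":[-0.23336,-0.14234],"eef":[-0.23861,-0.27159,0.28315],"u":[1.58854,-1.74226]}
{"k":15,"theta":[-0.71051,0.86055],"qd":[-0.23908,-0.14876],"eef":[-0.23954,-0.27119,0.28291],"u":[1.60535,-1.73265]}
{"k":16,"theta":[-0.71292,0.85904],"qd":[-0.24378,-0.15442],"eef":[-0.2405,-0.27078,0.28268],"u":[1.6213,-1.72374]}
{"k":17,"theta":[-0.71538,0.85747],"qd":[-0.24758,-0.1594],"eef":[-0.24148,-0.27036,0.28244],"u":[1.63647,-1.71544]}
{"k":18,"theta":[-0.71787,0.85585],"qd":[-0.2506,-0.16378],"eef":[-0.24247,-0.26992,0.2822],"u":[1.65094,-1.70767]}
{"k":19,"theta":[-0.72038,0.85419],"qd":[-0.25292,-0.16763],"eef":[-0.24349,-0.26947,0.28195],"u":[1.66478,-1.70039]}
{"k":20,"theta":[-0.72292,0.8525],"qd":[-0.25463,-0.17101],"eef":[-0.24451,-0.26901,0.28171],"u":[1.67806,-1.69353]}
{"k":21,"theta":[-0.72547,0.85078],"qd":[-0.25581,-0.17398],"eef":[-0.24554,-0.26854,0.28146],"u":[1.69083,-1.68705]}
{"k":22,"theta":[-0.72803,0.84902],"qd":[-0.25652,-0.17658],"eef":[-0.24658,-0.26807,0.28122],"u":[1.70314,-1.6809]}
{"k":23,"theta":[-0.7306,0.84725],"qd":[-0.25682,-0.17885],"eef":[-0.24763,-0.26758,0.28097],"u":[1.71503,-1.67505]}
{"k":24,"theta":[-0.73317,0.84545],"qd":[-0.25676,-0.18084],"eef":[-0.24868,-0.26709,0.28072],"u":[1.72654,-1.66946]}
{"k":25,"theta":[-0.73573,0.84363],"qd":[-0.25639,-0.18258],"eef":[-0.24973,-0.2666,0.28048],"u":[1.73771,-1.6641]}
{"k":26,"theta":[-0.73829,0.8418],"qd":[-0.25574,-0.18408],"eef":[-0.25078,-0.2661,0.28023],"u":[1.74857,-1.65895]}
{"k":27,"theta":[-0.74084,0.83995],"qd":[-0.25485,-0.18539],"eef":[-0.25184,-0.26559,0.27998],"u":[1.75913,-1.65399]}
{"k":28,"theta":[-0.74339,0.83809],"qd":[-0.25376,-0.18652],"eef":[-0.25289,-0.26508,0.27974],"u":[1.76944,-1.6492]}
{"k":29,"theta":[-0.74592,0.83622],"qd":[-0.25248,-0.18749],"eef":[-0.25394,-0.26457,0.27949],"u":[1.7795,-1.64456]}
{"k":30,"theta":[-0.74843,0.83434],"qd":[-0.25105,-0.18831],"eef":[-0.25499,-0.26406,0.27925],"u":[1.78934,-1.64005]}
{"k":31,"theta":[-0.75094,0.83246],"qd":[-0.24948,-0.18901],"eef":[-0.25604,-0.26354,0.279],"u":[1.79897,-1.63566]}
{"k":32,"theta":[-0.75342,0.83057],"qd":[-0.2478,-0.1896],"eef":[-0.25708,-0.26302,0.27876],"u":[1.80842,-1.63138]}
{"k":33,"theta":[-0.75589,0.82867],"qd":[-0.24602,-0.19009],"eef":[-0.25812,-0.26249,0.27852],"u":[1.81768,-1.6272]}
{"k":34,"theta":[-0.75834,0.82676],"qd":[-0.24416,-0.19049],"eef":[-0.25915,-0.26197,0.27828],"u":[1.82678,-1.62311]}
{"k":35,"theta":[-0.76077,0.82486],"qd":[-0.24222,-0.1908],"eef":[-0.26018,-0.26144,0.27804],"u":[1.83573,-1.6191]}
{"k":36,"theta":[-0.76318,0.82295],"qd":[-0.24023,-0.19105],"eef":[-0.2612,-0.26091,0.2778],"u":[1.84452,-1.61516]}
{"k":37,"theta":[-0.76557,0.82104],"qd":[-0.23818,-0.19123],"eef":[-0.26222,-0.26039,0.27756],"u":[1.85319,-1.61129]}
{"k":38,"theta":[-0.76795,0.81913],"qd":[-0.2361,-0.19136],"eef":[-0.26323,-0.25986,0.27733],"u":[1.86172,-1.60749]}
{"k":39,"theta":[-0.7703,0.81721],"qd":[-0.23398,-0.19143],"eef":[-0.26424,-0.25932,0.27709],"u":[1.87013,-1.60374]}
{"k":40,"theta":[-0.77262,0.8153],"qd":[-0.23184,-0.19145],"eef":[-0.26524,-0.25879,0.27686],"u":[1.87843,-1.60004]}
{"k":41,"theta":[-0.77493,0.81338],"qd":[-0.22967,-0.19144],"eef":[-0.26623,-0.25826,0.27663],"u":[1.88661,-1.59639]}
{"k":42,"theta":[-0.77722,0.81147],"qd":[-0.22749,-0.19138],"eef":[-0.26722,-0.25773,0.2764],"u":[1.89469,-1.59279]}
{"k":43,"theta":[-0.77948,0.80956],"qd":[-0.2253,-0.19129],"eef":[-0.2682,-0.25719,0.27617],"u":[1.90266,-1.58923]}
{"k":44,"theta":[-0.78172,0.80765],"qd":[-0.22311,-0.19117],"eef":[-0.26917,-0.25666,0.27595],"u":[1.91054,-1.58571]}
{"k":45,"theta":[-0.78394,0.80573],"qd":[-0.22091,-0.19102],"eef":[-0.27014,-0.25612,0.27572],"u":[1.91833,-1.58223]}
{"k":46,"theta":[-0.78614,0.80383],"qd":[-0.21871,-0.19085],"eef":[-0.2711,-0.25559,0.2755]}
{"summary": "final eef position (m): -0.27110 -0.25559 0.27550"}


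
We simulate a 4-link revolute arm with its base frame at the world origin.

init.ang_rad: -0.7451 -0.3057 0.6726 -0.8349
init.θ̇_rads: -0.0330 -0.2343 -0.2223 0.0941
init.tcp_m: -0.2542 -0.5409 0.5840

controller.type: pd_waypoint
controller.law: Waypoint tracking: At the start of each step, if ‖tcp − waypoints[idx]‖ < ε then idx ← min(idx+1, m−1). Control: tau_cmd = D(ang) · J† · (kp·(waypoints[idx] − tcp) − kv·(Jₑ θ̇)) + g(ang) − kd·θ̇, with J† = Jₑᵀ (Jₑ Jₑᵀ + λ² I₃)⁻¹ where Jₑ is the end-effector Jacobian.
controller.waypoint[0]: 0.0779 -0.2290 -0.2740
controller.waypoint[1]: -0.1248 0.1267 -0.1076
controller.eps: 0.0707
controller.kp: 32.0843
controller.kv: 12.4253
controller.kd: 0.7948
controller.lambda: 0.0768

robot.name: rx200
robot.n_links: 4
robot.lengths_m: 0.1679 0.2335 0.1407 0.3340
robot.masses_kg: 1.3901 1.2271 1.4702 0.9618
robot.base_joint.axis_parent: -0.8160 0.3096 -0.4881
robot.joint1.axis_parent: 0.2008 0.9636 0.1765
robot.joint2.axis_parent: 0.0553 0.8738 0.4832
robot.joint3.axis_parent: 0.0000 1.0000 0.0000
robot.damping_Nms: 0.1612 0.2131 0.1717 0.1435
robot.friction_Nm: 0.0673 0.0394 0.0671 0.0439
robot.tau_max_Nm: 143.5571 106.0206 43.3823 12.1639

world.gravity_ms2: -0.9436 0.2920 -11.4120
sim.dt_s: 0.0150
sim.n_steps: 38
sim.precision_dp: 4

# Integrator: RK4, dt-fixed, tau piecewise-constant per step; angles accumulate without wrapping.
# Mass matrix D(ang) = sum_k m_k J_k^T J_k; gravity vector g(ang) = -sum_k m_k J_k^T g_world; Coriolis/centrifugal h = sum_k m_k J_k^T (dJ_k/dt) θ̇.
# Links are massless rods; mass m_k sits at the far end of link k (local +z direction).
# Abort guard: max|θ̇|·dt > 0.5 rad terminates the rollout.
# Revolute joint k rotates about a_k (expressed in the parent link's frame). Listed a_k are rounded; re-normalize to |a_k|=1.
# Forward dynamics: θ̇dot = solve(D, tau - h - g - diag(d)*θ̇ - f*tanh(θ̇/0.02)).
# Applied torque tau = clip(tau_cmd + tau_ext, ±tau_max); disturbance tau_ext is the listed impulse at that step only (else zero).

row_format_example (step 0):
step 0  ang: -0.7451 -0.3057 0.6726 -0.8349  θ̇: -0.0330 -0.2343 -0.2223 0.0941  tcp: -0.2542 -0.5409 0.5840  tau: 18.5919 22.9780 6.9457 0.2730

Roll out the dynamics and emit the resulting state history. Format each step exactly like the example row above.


step 1  ang: -0.7438 -0.3034 0.6738 -0.8535  θ̇: 0.2074 0.5485 0.3059 -2.4954  tcp: -0.2563 -0.5408 0.5806  tau: 19.2773 20.9011 6.2074 2.6550
step 2  ang: -0.7394 -0.2885 0.6718 -0.8965  θ̇: 0.3706 1.4310 -0.5453 -3.2413  tcp: -0.2569 -0.5403 0.5749  tau: 18.4907 19.3129 6.4414 3.0747
step 3  ang: -0.7330 -0.2624 0.6608 -0.9501  θ̇: 0.4779 2.0420 -0.9283 -3.8905  tcp: -0.2561 -0.5391 0.5684  tau: 17.0193 17.3352 6.0257 3.2895
step 4  ang: -0.7254 -0.2283 0.6445 -1.0113  θ̇: 0.5303 2.5095 -1.2380 -4.2566  tcp: -0.2537 -0.5370 0.5612  tau: 15.0698 15.1098 5.4276 3.2276
step 5  ang: -0.7175 -0.1882 0.6246 -1.0766  θ̇: 0.5325 2.8345 -1.4155 -4.4576  tcp: -0.2496 -0.5341 0.5534  tau: 13.0399 12.7492 4.6883 3.0583
step 6  ang: -0.7098 -0.1442 0.6028 -1.1440  θ̇: 0.4920 3.0407 -1.4954 -4.5282  tcp: -0.2440 -0.5305 0.5452  tau: 11.2193 10.4426 3.9199 2.8466
step 7  ang: -0.7030 -0.0977 0.5803 -1.2118  θ̇: 0.4187 3.1517 -1.5033 -4.5072  tcp: -0.2370 -0.5263 0.5366  tau: 9.7652 8.3331 3.1952 2.6389
step 8  ang: -0.6974 -0.0502 0.5580 -1.2788  θ̇: 0.3222 3.1918 -1.4659 -4.4261  tcp: -0.2289 -0.5217 0.5274  tau: 8.7131 6.4962 2.5570 2.4605
step 9  ang: -0.6934 -0.0024 0.5365 -1.3442  θ̇: 0.2108 3.1824 -1.4044 -4.3090  tcp: -0.2200 -0.5169 0.5178  tau: 8.0246 4.9491 2.0216 2.3219
step 10  ang: -0.6911 0.0450 0.5160 -1.4078  θ̇: 0.0904 3.1395 -1.3332 -4.1733  tcp: -0.2105 -0.5121 0.5076  tau: 7.6311 3.6731 1.5876 2.2243
step 11  ang: -0.6907 0.0915 0.4966 -1.4693  θ̇: -0.0340 3.0745 -1.2599 -4.0309  tcp: -0.2007 -0.5074 0.4968  tau: 7.4555 2.6331 1.2438 2.1641
step 12  ang: -0.6922 0.1370 0.4783 -1.5287  θ̇: -0.1581 2.9945 -1.1875 -3.8898  tcp: -0.1906 -0.5028 0.4856  tau: 7.4199 1.7899 0.9749 2.1359
step 13  ang: -0.6955 0.1812 0.4610 -1.5859  θ̇: -0.2821 2.9061 -1.1230 -3.7493  tcp: -0.1805 -0.4984 0.4738  tau: 7.4942 1.1097 0.7710 2.1288
step 14  ang: -0.7006 0.2241 0.4446 -1.6411  θ̇: -0.4047 2.8116 -1.0637 -3.6132  tcp: -0.1705 -0.4942 0.4615  tau: 7.6406 0.5609 0.6162 2.1378
step 15  ang: -0.7076 0.2655 0.4291 -1.6943  θ̇: -0.5248 2.7130 -1.0095 -3.4821  tcp: -0.1606 -0.4901 0.4487  tau: 7.8294 0.1189 0.4998 2.1570
step 16  ang: -0.7163 0.3054 0.4144 -1.7456  θ̇: -0.6417 2.6115 -0.9596 -3.3562  tcp: -0.1509 -0.4862 0.4355  tau: 8.0394 -0.2360 0.4131 2.1813
step 17  ang: -0.7268 0.3437 0.4004 -1.7950  θ̇: -0.7549 2.5078 -0.9136 -3.2350  tcp: -0.1415 -0.4824 0.4220  tau: 8.2554 -0.5189 0.3492 2.2067
step 18  ang: -0.7389 0.3806 0.3870 -1.8427  θ̇: -0.8639 2.4024 -0.8706 -3.1181  tcp: -0.1324 -0.4788 0.4081  tau: 8.4673 -0.7417 0.3028 2.2300
step 19  ang: -0.7527 0.4158 0.3743 -1.8886  θ̇: -0.9684 2.2955 -0.8303 -3.0050  tcp: -0.1236 -0.4753 0.3939  tau: 8.6681 -0.9133 0.2698 2.2489
step 20  ang: -0.7679 0.4494 0.3621 -1.9329  θ̇: -1.0681 2.1873 -0.7922 -2.8952  tcp: -0.1151 -0.4719 0.3795  tau: 8.8537 -1.0408 0.2471 2.2616
step 21  ang: -0.7847 0.4813 0.3506 -1.9755  θ̇: -1.1628 2.0780 -0.7559 -2.7884  tcp: -0.1069 -0.4685 0.3650  tau: 9.0217 -1.1298 0.2324 2.2669
step 22  ang: -0.8028 0.5117 0.3395 -2.0166  θ̇: -1.2521 1.9675 -0.7213 -2.6842  tcp: -0.0991 -0.4652 0.3503  tau: 9.1712 -1.1844 0.2239 2.2641
step 23  ang: -0.8222 0.5403 0.3290 -2.0561  θ̇: -1.3361 1.8561 -0.6883 -2.5822  tcp: -0.0916 -0.4619 0.3356  tau: 9.3022 -1.2083 0.2203 2.2526
step 24  ang: -0.8428 0.5673 0.3189 -2.0941  θ̇: -1.4143 1.7439 -0.6568 -2.4822  tcp: -0.0844 -0.4587 0.3209  tau: 9.4152 -1.2043 0.2206 2.2323
step 25  ang: -0.8646 0.5926 0.3093 -2.1306  θ̇: -1.4868 1.6309 -0.6267 -2.3841  tcp: -0.0776 -0.4554 0.3061  tau: 9.5115 -1.1748 0.2239 2.2031
step 26  ang: -0.8874 0.6162 0.3001 -2.1656  θ̇: -1.5534 1.5172 -0.5981 -2.2877  tcp: -0.0710 -0.4521 0.2915  tau: 9.5927 -1.1219 0.2297 2.1653
step 27  ang: -0.9112 0.6381 0.2914 -2.1992  θ̇: -1.6141 1.4031 -0.5710 -2.1928  tcp: -0.0648 -0.4488 0.2770  tau: 9.6603 -1.0472 0.2376 2.1190
step 28  ang: -0.9358 0.6583 0.2830 -2.2315  θ̇: -1.6687 1.2887 -0.5455 -2.0993  tcp: -0.0589 -0.4455 0.2626  tau: 9.7164 -0.9523 0.2471 2.0645
step 29  ang: -0.9612 0.6768 0.2751 -2.2623  θ̇: -1.7174 1.1741 -0.5215 -2.0073  tcp: -0.0532 -0.4422 0.2484  tau: 9.7627 -0.8386 0.2580 2.0023
step 30  ang: -0.9873 0.6936 0.2674 -2.2917  θ̇: -1.7602 1.0595 -0.4992 -1.9166  tcp: -0.0479 -0.4388 0.2343  tau: 9.8012 -0.7070 0.2701 1.9328
step 31  ang: -1.0140 0.7086 0.2601 -2.3198  θ̇: -1.7972 0.9451 -0.4784 -1.8273  tcp: -0.0428 -0.4354 0.2206  tau: 9.8339 -0.5588 0.2831 1.8564
step 32  ang: -1.0412 0.7219 0.2531 -2.3466  θ̇: -1.8285 0.8312 -0.4594 -1.7394  tcp: -0.0380 -0.4319 0.2070  tau: 9.8625 -0.3948 0.2970 1.7736
step 33  ang: -1.0688 0.7336 0.2464 -2.3721  θ̇: -1.8543 0.7178 -0.4419 -1.6528  tcp: -0.0334 -0.4285 0.1937  tau: 9.8888 -0.2157 0.3115 1.6848
step 34  ang: -1.0968 0.7435 0.2399 -2.3962  θ̇: -1.8748 0.6053 -0.4260 -1.5675  tcp: -0.0291 -0.4250 0.1807  tau: 9.9144 -0.0223 0.3268 1.5904
step 35  ang: -1.1250 0.7517 0.2336 -2.4192  θ̇: -1.8903 0.4940 -0.4116 -1.4838  tcp: -0.0250 -0.4215 0.1680  tau: 9.9408 0.1847 0.3426 1.4910
step 36  ang: -1.1534 0.7583 0.2275 -2.4408  θ̇: -1.9010 0.3839 -0.3986 -1.4015  tcp: -0.0212 -0.4180 0.1555  tau: 9.9693 0.4048 0.3589 1.3868
step 37  ang: -1.1820 0.7633 0.2217 -2.4613  θ̇: -1.9072 0.2756 -0.3870 -1.3207  tcp: -0.0175 -0.4145 0.1433  tau: 10.0012 0.6375 0.3757 1.2784
step 38  ang: -1.2106 0.7666 0.2159 -2.4805  θ̇: -1.9092 0.1691 -0.3765 -1.2415  tcp: -0.0141 -0.4110 0.1315


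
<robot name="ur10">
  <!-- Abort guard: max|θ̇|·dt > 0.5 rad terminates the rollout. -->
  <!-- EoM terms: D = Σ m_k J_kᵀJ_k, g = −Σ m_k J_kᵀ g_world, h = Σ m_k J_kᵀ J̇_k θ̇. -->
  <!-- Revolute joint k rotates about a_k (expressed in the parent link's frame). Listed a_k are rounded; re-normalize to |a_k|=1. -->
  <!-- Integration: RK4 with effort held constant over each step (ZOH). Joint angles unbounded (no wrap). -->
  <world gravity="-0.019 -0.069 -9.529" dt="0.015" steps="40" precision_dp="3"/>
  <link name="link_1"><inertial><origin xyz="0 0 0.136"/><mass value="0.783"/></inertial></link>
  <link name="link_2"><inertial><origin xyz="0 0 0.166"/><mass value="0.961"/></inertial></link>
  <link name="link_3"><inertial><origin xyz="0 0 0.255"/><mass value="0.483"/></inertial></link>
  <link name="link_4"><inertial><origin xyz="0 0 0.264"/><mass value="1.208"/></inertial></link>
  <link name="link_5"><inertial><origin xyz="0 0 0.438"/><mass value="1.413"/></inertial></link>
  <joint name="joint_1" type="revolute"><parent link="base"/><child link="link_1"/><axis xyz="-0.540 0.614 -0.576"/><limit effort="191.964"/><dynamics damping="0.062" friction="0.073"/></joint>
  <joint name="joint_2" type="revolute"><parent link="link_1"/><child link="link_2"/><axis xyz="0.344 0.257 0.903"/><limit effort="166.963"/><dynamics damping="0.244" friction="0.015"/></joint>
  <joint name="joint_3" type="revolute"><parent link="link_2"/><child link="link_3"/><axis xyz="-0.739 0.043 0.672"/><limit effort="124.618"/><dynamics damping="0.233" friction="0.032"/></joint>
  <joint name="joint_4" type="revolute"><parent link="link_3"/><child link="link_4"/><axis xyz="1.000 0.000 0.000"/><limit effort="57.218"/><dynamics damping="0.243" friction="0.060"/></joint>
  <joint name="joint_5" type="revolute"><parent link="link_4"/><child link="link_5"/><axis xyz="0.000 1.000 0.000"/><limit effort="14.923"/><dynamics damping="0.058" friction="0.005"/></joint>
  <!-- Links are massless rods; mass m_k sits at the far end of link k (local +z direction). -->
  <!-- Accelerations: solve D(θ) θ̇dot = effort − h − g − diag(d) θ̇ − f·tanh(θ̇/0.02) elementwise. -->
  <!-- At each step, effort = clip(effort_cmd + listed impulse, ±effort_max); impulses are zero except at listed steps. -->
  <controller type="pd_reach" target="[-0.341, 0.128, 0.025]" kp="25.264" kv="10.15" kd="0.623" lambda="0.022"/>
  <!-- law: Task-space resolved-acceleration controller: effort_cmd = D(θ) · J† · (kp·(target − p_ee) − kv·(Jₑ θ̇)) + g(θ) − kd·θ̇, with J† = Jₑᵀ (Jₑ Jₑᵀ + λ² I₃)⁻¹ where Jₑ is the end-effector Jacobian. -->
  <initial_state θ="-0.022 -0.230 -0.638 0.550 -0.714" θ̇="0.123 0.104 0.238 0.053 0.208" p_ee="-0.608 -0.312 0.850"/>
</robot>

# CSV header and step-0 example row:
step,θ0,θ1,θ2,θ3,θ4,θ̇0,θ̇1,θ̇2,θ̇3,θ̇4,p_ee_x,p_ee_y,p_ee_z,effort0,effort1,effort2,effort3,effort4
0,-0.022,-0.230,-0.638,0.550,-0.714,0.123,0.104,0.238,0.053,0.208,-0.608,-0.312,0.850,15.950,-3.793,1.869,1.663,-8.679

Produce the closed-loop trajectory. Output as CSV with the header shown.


step,θ0,θ1,θ2,θ3,θ4,θ̇0,θ̇1,θ̇2,θ̇3,θ̇4,p_ee_x,p_ee_y,p_ee_z,effort0,effort1,effort2,effort3,effort4
1,-0.016,-0.225,-0.636,0.557,-0.717,0.687,0.565,0.012,0.913,-0.656,-0.605,-0.312,0.851,14.534,-3.420,2.826,-0.379,-6.503
2,-0.002,-0.214,-0.637,0.576,-0.732,1.093,0.895,-0.123,1.581,-1.310,-0.600,-0.309,0.846,12.999,-3.115,3.349,-1.857,-4.781
3,0.016,-0.199,-0.640,0.603,-0.755,1.369,1.124,-0.206,2.087,-1.780,-0.596,-0.304,0.838,11.478,-2.871,3.605,-2.942,-3.423
4,0.038,-0.181,-0.643,0.638,-0.784,1.541,1.274,-0.253,2.465,-2.101,-0.590,-0.298,0.828,10.074,-2.672,3.711,-3.766,-2.350
5,0.062,-0.161,-0.647,0.677,-0.818,1.631,1.366,-0.276,2.743,-2.309,-0.584,-0.290,0.816,8.837,-2.504,3.743,-4.415,-1.499
6,0.086,-0.140,-0.651,0.719,-0.853,1.659,1.414,-0.288,2.943,-2.431,-0.578,-0.282,0.802,7.787,-2.357,3.748,-4.946,-0.825
7,0.111,-0.119,-0.656,0.764,-0.890,1.641,1.433,-0.296,3.084,-2.490,-0.572,-0.272,0.787,6.920,-2.222,3.753,-5.395,-0.295
8,0.135,-0.097,-0.660,0.811,-0.928,1.590,1.431,-0.305,3.181,-2.502,-0.565,-0.262,0.771,6.222,-2.097,3.769,-5.781,0.114
9,0.159,-0.076,-0.665,0.860,-0.965,1.515,1.416,-0.319,3.246,-2.481,-0.558,-0.252,0.754,5.677,-1.980,3.800,-6.119,0.420
10,0.181,-0.055,-0.670,0.908,-1.002,1.423,1.392,-0.338,3.287,-2.435,-0.552,-0.241,0.737,5.262,-1.870,3.845,-6.414,0.635
11,0.201,-0.034,-0.675,0.958,-1.038,1.319,1.362,-0.364,3.310,-2.370,-0.545,-0.231,0.720,4.961,-1.767,3.900,-6.670,0.770
12,0.220,-0.014,-0.681,1.008,-1.073,1.207,1.329,-0.395,3.322,-2.292,-0.538,-0.220,0.702,4.754,-1.669,3.962,-6.888,0.831
13,0.237,0.006,-0.687,1.057,-1.107,1.090,1.295,-0.433,3.325,-2.203,-0.532,-0.209,0.685,4.628,-1.576,4.025,-7.066,0.826
14,0.253,0.025,-0.694,1.107,-1.139,0.970,1.261,-0.477,3.322,-2.106,-0.526,-0.198,0.668,4.569,-1.487,4.087,-7.206,0.760
15,0.267,0.044,-0.702,1.157,-1.170,0.848,1.227,-0.527,3.315,-2.002,-0.520,-0.188,0.651,4.565,-1.402,4.142,-7.306,0.639
16,0.278,0.062,-0.710,1.207,-1.199,0.727,1.195,-0.581,3.305,-1.892,-0.514,-0.178,0.634,4.608,-1.319,4.190,-7.366,0.467
17,0.288,0.079,-0.719,1.256,-1.227,0.607,1.164,-0.641,3.294,-1.776,-0.509,-0.168,0.617,4.691,-1.237,4.227,-7.386,0.250
18,0.296,0.097,-0.729,1.306,-1.253,0.489,1.136,-0.704,3.282,-1.656,-0.504,-0.158,0.601,4.807,-1.156,4.252,-7.366,-0.008
19,0.303,0.113,-0.740,1.355,-1.277,0.374,1.109,-0.770,3.270,-1.531,-0.499,-0.148,0.585,4.951,-1.075,4.265,-7.308,-0.302
20,0.308,0.130,-0.752,1.404,-1.299,0.262,1.086,-0.839,3.256,-1.402,-0.495,-0.139,0.569,5.121,-0.993,4.266,-7.211,-0.626
21,0.311,0.146,-0.765,1.452,-1.319,0.155,1.064,-0.909,3.243,-1.267,-0.491,-0.130,0.554,5.313,-0.909,4.254,-7.079,-0.976
22,0.312,0.162,-0.779,1.501,-1.337,0.054,1.046,-0.978,3.228,-1.127,-0.488,-0.122,0.538,5.524,-0.824,4.230,-6.914,-1.348
23,0.312,0.177,-0.794,1.549,-1.353,-0.036,1.034,-1.053,3.211,-0.972,-0.484,-0.114,0.524,5.746,-0.737,4.199,-6.714,-1.741
24,0.311,0.193,-0.811,1.597,-1.366,-0.113,1.028,-1.129,3.192,-0.805,-0.481,-0.106,0.509,5.976,-0.649,4.161,-6.486,-2.150
25,0.309,0.208,-0.828,1.645,-1.377,-0.187,1.023,-1.192,3.172,-0.639,-0.479,-0.098,0.495,6.215,-0.558,4.110,-6.244,-2.558
26,0.306,0.224,-0.846,1.693,-1.385,-0.255,1.016,-1.241,3.150,-0.472,-0.477,-0.091,0.482,6.456,-0.461,4.046,-5.988,-2.965
27,0.301,0.239,-0.865,1.740,-1.391,-0.317,1.009,-1.274,3.125,-0.303,-0.475,-0.084,0.468,6.689,-0.360,3.969,-5.719,-3.365
28,0.296,0.254,-0.884,1.786,-1.395,-0.370,1.001,-1.292,3.094,-0.133,-0.473,-0.077,0.455,6.905,-0.252,3.875,-5.441,-3.757
29,0.290,0.269,-0.904,1.833,-1.396,-0.414,0.991,-1.290,3.055,0.038,-0.471,-0.071,0.442,7.090,-0.138,3.761,-5.157,-4.133
30,0.284,0.284,-0.923,1.878,-1.394,-0.448,0.976,-1.266,3.008,0.206,-0.470,-0.064,0.429,7.234,-0.020,3.625,-4.871,-4.488
31,0.277,0.298,-0.941,1.923,-1.390,-0.471,0.957,-1.221,2.950,0.371,-0.469,-0.058,0.417,7.328,0.102,3.465,-4.583,-4.822
32,0.269,0.312,-0.959,1.967,-1.383,-0.481,0.932,-1.154,2.878,0.531,-0.467,-0.052,0.405,7.367,0.225,3.279,-4.296,-5.129
33,0.262,0.326,-0.976,2.009,-1.374,-0.478,0.900,-1.067,2.792,0.683,-0.466,-0.046,0.392,7.345,0.346,3.069,-4.012,-5.407
34,0.255,0.339,-0.991,2.051,-1.363,-0.463,0.861,-0.962,2.692,0.822,-0.465,-0.040,0.380,7.266,0.462,2.837,-3.733,-5.653
35,0.248,0.352,-1.005,2.090,-1.349,-0.435,0.814,-0.841,2.578,0.947,-0.464,-0.034,0.369,7.133,0.571,2.588,-3.460,-5.867
36,0.242,0.364,-1.016,2.128,-1.334,-0.396,0.760,-0.711,2.450,1.057,-0.463,-0.028,0.357,6.953,0.671,2.328,-3.194,-6.049
37,0.236,0.375,-1.026,2.164,-1.318,-0.345,0.699,-0.577,2.311,1.148,-0.461,-0.022,0.346,6.736,0.760,2.067,-2.939,-6.198
38,0.231,0.385,-1.034,2.197,-1.300,-0.286,0.634,-0.443,2.163,1.222,-0.460,-0.016,0.335,6.492,0.838,1.810,-2.696,-6.318
39,0.228,0.394,-1.039,2.229,-1.281,-0.220,0.566,-0.314,2.010,1.278,-0.458,-0.011,0.324,6.230,0.905,1.564,-2.468,-6.411
40,0.225,0.402,-1.043,2.258,-1.262,-0.151,0.496,-0.195,1.855,1.318,-0.456,-0.005,0.314,,,,,


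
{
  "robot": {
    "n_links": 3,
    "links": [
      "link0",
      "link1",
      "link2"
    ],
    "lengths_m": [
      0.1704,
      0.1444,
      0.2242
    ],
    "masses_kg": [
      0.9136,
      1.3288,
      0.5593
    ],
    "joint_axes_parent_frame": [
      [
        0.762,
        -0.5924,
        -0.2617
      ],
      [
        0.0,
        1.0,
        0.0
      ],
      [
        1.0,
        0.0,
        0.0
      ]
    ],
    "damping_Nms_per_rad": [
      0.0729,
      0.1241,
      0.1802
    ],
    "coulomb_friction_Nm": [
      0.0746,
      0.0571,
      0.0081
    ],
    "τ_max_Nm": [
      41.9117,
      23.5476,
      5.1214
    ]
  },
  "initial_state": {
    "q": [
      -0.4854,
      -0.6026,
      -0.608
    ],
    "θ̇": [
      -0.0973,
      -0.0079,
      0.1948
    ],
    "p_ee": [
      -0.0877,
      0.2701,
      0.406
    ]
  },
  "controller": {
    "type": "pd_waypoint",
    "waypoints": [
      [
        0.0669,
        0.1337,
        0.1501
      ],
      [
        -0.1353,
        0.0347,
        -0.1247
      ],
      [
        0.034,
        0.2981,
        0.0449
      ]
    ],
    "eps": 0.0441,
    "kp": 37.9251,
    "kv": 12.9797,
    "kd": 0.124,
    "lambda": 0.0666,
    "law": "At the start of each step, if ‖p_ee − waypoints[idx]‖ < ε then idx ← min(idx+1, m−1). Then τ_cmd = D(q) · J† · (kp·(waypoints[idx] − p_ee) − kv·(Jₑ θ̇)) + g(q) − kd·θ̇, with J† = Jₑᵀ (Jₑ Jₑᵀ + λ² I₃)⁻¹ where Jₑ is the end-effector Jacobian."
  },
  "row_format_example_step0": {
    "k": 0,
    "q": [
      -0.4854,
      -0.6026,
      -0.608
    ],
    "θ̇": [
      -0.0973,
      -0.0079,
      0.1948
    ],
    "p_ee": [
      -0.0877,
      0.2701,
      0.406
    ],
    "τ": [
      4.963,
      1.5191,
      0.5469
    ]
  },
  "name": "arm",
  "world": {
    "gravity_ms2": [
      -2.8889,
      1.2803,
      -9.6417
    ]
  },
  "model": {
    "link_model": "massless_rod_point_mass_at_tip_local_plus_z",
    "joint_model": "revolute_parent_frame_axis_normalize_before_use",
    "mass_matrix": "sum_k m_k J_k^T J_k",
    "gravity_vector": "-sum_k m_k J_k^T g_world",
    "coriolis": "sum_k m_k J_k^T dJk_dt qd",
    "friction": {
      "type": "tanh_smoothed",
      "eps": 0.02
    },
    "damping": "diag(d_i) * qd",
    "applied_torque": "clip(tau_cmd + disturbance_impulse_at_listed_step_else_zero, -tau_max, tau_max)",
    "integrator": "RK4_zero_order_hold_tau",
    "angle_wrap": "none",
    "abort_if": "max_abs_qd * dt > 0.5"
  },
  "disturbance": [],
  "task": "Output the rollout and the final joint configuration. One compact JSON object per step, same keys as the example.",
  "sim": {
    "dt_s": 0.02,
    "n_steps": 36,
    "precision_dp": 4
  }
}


{"k":1,"q":[-0.4805,-0.5982,-0.6166],"\u03b8\u0307":[0.5674,0.4239,-0.9992],"p_ee":[-0.0871,0.2703,0.4056],"\u03c4":[4.9854,1.4294,0.7869]}
{"k":2,"q":[-0.464,-0.5869,-0.6438],"\u03b8\u0307":[1.0747,0.7013,-1.695],"p_ee":[-0.0861,0.2701,0.4042],"\u03c4":[4.7599,1.4324,0.8546]}
{"k":3,"q":[-0.4384,-0.5709,-0.6822],"\u03b8\u0307":[1.4767,0.8919,-2.1335],"p_ee":[-0.085,0.2691,0.4026],"\u03c4":[4.3422,1.4871,0.8395]}
{"k":4,"q":[-0.4058,-0.5518,-0.7278],"\u03b8\u0307":[1.7881,1.0219,-2.4152],"p_ee":[-0.0839,0.267,0.4008],"\u03c4":[3.776,1.5733,0.7848]}
{"k":5,"q":[-0.3678,-0.5305,-0.7778],"\u03b8\u0307":[2.0133,1.1045,-2.5865],"p_ee":[-0.0827,0.2637,0.3991],"\u03c4":[3.1143,1.6754,0.7143]}
{"k":6,"q":[-0.3261,-0.508,-0.8304],"\u03b8\u0307":[2.1565,1.1483,-2.6732],"p_ee":[-0.0816,0.2594,0.3974],"\u03c4":[2.4155,1.7803,0.6424]}
{"k":7,"q":[-0.2823,-0.485,-0.8841],"\u03b8\u0307":[2.2256,1.1608,-2.6953],"p_ee":[-0.0805,0.2542,0.3956],"\u03c4":[1.7321,1.8779,0.5781]}
{"k":8,"q":[-0.2378,-0.4619,-0.9376],"\u03b8\u0307":[2.2319,1.1493,-2.6708],"p_ee":[-0.0794,0.2483,0.3937],"\u03c4":[1.1018,1.9619,0.5263]}
{"k":9,"q":[-0.1937,-0.4393,-0.9904],"\u03b8\u0307":[2.1886,1.1205,-2.6155],"p_ee":[-0.0784,0.2421,0.3916],"\u03c4":[0.5455,2.0291,0.4892]}
{"k":10,"q":[-0.1508,-0.4173,-1.0419],"\u03b8\u0307":[2.1086,1.0803,-2.5424],"p_ee":[-0.0773,0.2357,0.3892],"\u03c4":[0.0699,2.0791,0.4668]}
{"k":11,"q":[-0.1098,-0.3963,-1.0918],"\u03b8\u0307":[2.003,1.0336,-2.4606],"p_ee":[-0.0762,0.2294,0.3866],"\u03c4":[-0.3275,2.1129,0.4576]}
{"k":12,"q":[-0.071,-0.3762,-1.1401],"\u03b8\u0307":[1.881,0.9839,-2.3763],"p_ee":[-0.0751,0.2232,0.3836],"\u03c4":[-0.6544,2.1324,0.4596]}
{"k":13,"q":[-0.0348,-0.3571,-1.1866],"\u03b8\u0307":[1.7498,0.9343,-2.2929],"p_ee":[-0.0739,0.2173,0.3804],"\u03c4":[-0.9204,2.1395,0.4705]}
{"k":14,"q":[-0.0012,-0.3389,-1.2316],"\u03b8\u0307":[1.6146,0.8866,-2.2123],"p_ee":[-0.0726,0.2117,0.3768],"\u03c4":[-1.135,2.1362,0.4881]}
{"k":15,"q":[0.0297,-0.3217,-1.275],"\u03b8\u0307":[1.479,0.8425,-2.135],"p_ee":[-0.0712,0.2066,0.373],"\u03c4":[-1.307,2.1244,0.5105]}
{"k":16,"q":[0.0579,-0.3053,-1.3168],"\u03b8\u0307":[1.3456,0.8027,-2.0611],"p_ee":[-0.0697,0.2019,0.3689],"\u03c4":[-1.4439,2.1055,0.5362]}
{"k":17,"q":[0.0834,-0.2897,-1.3573],"\u03b8\u0307":[1.2162,0.768,-1.9903],"p_ee":[-0.068,0.1976,0.3645],"\u03c4":[-1.5518,2.0808,0.5639]}
{"k":18,"q":[0.1065,-0.2747,-1.3963],"\u03b8\u0307":[1.0917,0.7387,-1.9221],"p_ee":[-0.0663,0.1937,0.36],"\u03c4":[-1.6357,2.0515,0.5927]}
{"k":19,"q":[0.1271,-0.2602,-1.434],"\u03b8\u0307":[0.9728,0.7148,-1.8562],"p_ee":[-0.0643,0.1902,0.3553],"\u03c4":[-1.6995,2.0184,0.6218]}
{"k":20,"q":[0.1453,-0.2462,-1.4704],"\u03b8\u0307":[0.8599,0.6965,-1.7921],"p_ee":[-0.0623,0.1872,0.3505],"\u03c4":[-1.7463,1.9823,0.6508]}
{"k":21,"q":[0.1614,-0.2324,-1.5056],"\u03b8\u0307":[0.7531,0.6834,-1.7297],"p_ee":[-0.0601,0.1844,0.3457],"\u03c4":[-1.7785,1.9438,0.6792]}
{"k":22,"q":[0.1755,-0.2189,-1.5395],"\u03b8\u0307":[0.6523,0.6755,-1.6686],"p_ee":[-0.0579,0.182,0.3407],"\u03c4":[-1.7981,1.9033,0.7068]}
{"k":23,"q":[0.1875,-0.2055,-1.5722],"\u03b8\u0307":[0.5574,0.6724,-1.6086],"p_ee":[-0.0555,0.1799,0.3357],"\u03c4":[-1.8066,1.8611,0.7336]}
{"k":24,"q":[0.1977,-0.1921,-1.6038],"\u03b8\u0307":[0.4682,0.6739,-1.5498],"p_ee":[-0.0531,0.1781,0.3306],"\u03c4":[-1.8051,1.8175,0.7592]}
{"k":25,"q":[0.2063,-0.1786,-1.6342],"\u03b8\u0307":[0.3847,0.6797,-1.492],"p_ee":[-0.0506,0.1765,0.3256],"\u03c4":[-1.7946,1.7728,0.7838]}
{"k":26,"q":[0.2131,-0.165,-1.6634],"\u03b8\u0307":[0.3065,0.6894,-1.4353],"p_ee":[-0.048,0.1752,0.3205],"\u03c4":[-1.7758,1.7269,0.8072]}
{"k":27,"q":[0.2185,-0.1511,-1.6915],"\u03b8\u0307":[0.2334,0.7027,-1.3795],"p_ee":[-0.0454,0.1741,0.3155],"\u03c4":[-1.7495,1.68,0.8295]}
{"k":28,"q":[0.2225,-0.137,-1.7185],"\u03b8\u0307":[0.1652,0.7193,-1.3248],"p_ee":[-0.0428,0.1731,0.3105],"\u03c4":[-1.716,1.6322,0.8506]}
{"k":29,"q":[0.2251,-0.1225,-1.7444],"\u03b8\u0307":[0.1018,0.7387,-1.2711],"p_ee":[-0.0402,0.1724,0.3056],"\u03c4":[-1.6758,1.5833,0.8706]}
{"k":30,"q":[0.2266,-0.1075,-1.7693],"\u03b8\u0307":[0.0429,0.7608,-1.2185],"p_ee":[-0.0376,0.1718,0.3007],"\u03c4":[-1.6295,1.5333,0.8894]}
{"k":31,"q":[0.2269,-0.0921,-1.7931],"\u03b8\u0307":[-0.0065,0.7914,-1.1698],"p_ee":[-0.035,0.1713,0.2959],"\u03c4":[-1.5866,1.4821,0.9073]}
{"k":32,"q":[0.2264,-0.0759,-1.8161],"\u03b8\u0307":[-0.0387,0.8388,-1.1279],"p_ee":[-0.0324,0.1709,0.2911],"\u03c4":[-1.5644,1.4302,0.9246]}
{"k":33,"q":[0.2253,-0.0587,-1.8382],"\u03b8\u0307":[-0.0704,0.8831,-1.0838],"p_ee":[-0.0299,0.1706,0.2864],"\u03c4":[-1.5359,1.3777,0.9402]}
{"k":34,"q":[0.2236,-0.0407,-1.8594],"\u03b8\u0307":[-0.103,0.9227,-1.0378],"p_ee":[-0.0274,0.1703,0.2818],"\u03c4":[-1.4968,1.3241,0.9545]}
{"k":35,"q":[0.2212,-0.022,-1.8797],"\u03b8\u0307":[-0.1357,0.9592,-0.9914],"p_ee":[-0.025,0.17,0.2773],"\u03c4":[-1.4478,1.2687,0.9677]}
{"k":36,"q":[0.2181,-0.0025,-1.899],"\u03b8\u0307":[-0.1676,0.9934,-0.9453],"p_ee":[-0.0227,0.1699,0.2729]}
{"summary": "final q (rad): 0.2181 -0.0025 -1.8990"}


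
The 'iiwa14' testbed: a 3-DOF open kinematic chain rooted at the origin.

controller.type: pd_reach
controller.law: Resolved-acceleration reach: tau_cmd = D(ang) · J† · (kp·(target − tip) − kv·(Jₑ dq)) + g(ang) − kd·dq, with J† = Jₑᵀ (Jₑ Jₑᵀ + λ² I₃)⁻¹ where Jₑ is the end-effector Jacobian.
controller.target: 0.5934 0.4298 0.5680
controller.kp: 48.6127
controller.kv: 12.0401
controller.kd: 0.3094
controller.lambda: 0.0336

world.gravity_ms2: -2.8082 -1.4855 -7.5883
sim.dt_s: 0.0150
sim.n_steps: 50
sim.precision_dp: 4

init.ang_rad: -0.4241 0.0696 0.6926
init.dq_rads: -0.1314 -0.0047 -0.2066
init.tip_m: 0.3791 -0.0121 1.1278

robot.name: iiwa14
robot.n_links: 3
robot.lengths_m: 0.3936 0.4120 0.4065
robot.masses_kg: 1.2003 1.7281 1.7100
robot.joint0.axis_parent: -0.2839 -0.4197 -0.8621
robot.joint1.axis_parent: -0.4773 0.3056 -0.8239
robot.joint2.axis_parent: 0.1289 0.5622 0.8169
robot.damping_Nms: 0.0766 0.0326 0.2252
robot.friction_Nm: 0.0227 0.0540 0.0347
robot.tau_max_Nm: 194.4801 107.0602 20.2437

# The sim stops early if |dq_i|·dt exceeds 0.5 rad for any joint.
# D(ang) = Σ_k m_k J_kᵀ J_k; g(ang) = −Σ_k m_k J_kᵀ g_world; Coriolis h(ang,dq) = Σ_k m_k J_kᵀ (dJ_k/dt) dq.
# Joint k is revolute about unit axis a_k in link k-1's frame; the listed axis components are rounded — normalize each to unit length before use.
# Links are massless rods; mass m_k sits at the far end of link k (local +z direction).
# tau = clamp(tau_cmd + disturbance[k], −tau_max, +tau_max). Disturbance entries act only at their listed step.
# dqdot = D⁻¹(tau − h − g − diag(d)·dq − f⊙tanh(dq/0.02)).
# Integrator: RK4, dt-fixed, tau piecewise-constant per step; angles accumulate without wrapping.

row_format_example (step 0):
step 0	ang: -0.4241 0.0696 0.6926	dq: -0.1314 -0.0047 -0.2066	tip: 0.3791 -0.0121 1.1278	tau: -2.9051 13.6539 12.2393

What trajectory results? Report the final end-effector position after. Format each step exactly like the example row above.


step 1	ang: -0.4213 0.0636 0.7202	dq: 0.4729 -0.7787 3.7823	tip: 0.3809 -0.0100 1.1255	tau: -3.2338 10.7001 8.8913
step 2	ang: -0.4123 0.0486 0.7944	dq: 0.7024 -1.2120 6.0333	tip: 0.3845 -0.0034 1.1196	tau: -6.6302 7.9988 6.7339
step 3	ang: -0.4025 0.0283 0.8934	dq: 0.5865 -1.4684 7.1249	tip: 0.3886 0.0069 1.1114	tau: -11.3915 5.6688 5.1884
step 4	ang: -0.3965 0.0050 1.0034	dq: 0.2015 -1.6273 7.5179	tip: 0.3927 0.0198 1.1016	tau: -16.4473 3.7171 3.9238
step 5	ang: -0.3979 -0.0205 1.1165	dq: -0.3872 -1.7615 7.5685	tip: 0.3969 0.0345 1.0907	tau: -21.2692 2.1412 2.7794
step 6	ang: -0.4093 -0.0481 1.2293	dq: -1.1425 -1.9148 7.4921	tip: 0.4014 0.0504 1.0792	tau: -25.5743 0.9548 1.7022
step 7	ang: -0.4331 -0.0782 1.3407	dq: -2.0371 -2.0875 7.3920	tip: 0.4062 0.0668 1.0671	tau: -29.1460 0.1725 0.6921
step 8	ang: -0.4712 -0.1108 1.4508	dq: -3.0392 -2.2514 7.3115	tip: 0.4114 0.0832 1.0546	tau: -31.8139 -0.2136 -0.2304
step 9	ang: -0.5248 -0.1455 1.5599	dq: -4.1105 -2.3727 7.2704	tip: 0.4171 0.0993 1.0418	tau: -33.4630 -0.2138 -1.0391
step 10	ang: -0.5947 -0.1815 1.6687	dq: -5.2091 -2.4241 7.2783	tip: 0.4230 0.1145 1.0288	tau: -33.9161 0.2084 -1.7091
step 11	ang: -0.6810 -0.2177 1.7780	dq: -6.2892 -2.3866 7.3329	tip: 0.4294 0.1284 1.0155	tau: -32.8766 1.1264 -2.2223
step 12	ang: -0.7829 -0.2524 1.8884	dq: -7.2980 -2.2485 7.4177	tip: 0.4362 0.1406 1.0021	tau: -30.1445 2.5682 -2.5741
step 13	ang: -0.8990 -0.2843 2.0001	dq: -8.1801 -2.0128 7.5063	tip: 0.4438 0.1507 0.9885	tau: -25.8891 4.4602 -2.7809
step 14	ang: -1.0270 -0.3121 2.1129	dq: -8.8891 -1.7016 7.5745	tip: 0.4528 0.1586 0.9745	tau: -20.6286 6.6633 -2.8822
step 15	ang: -1.1642 -0.3349 2.2265	dq: -9.3982 -1.3494 7.6101	tip: 0.4636 0.1643 0.9598	tau: -14.9657 9.0432 -2.9354
step 16	ang: -1.3075 -0.3523 2.3405	dq: -9.7017 -0.9899 7.6140	tip: 0.4768 0.1683 0.9443	tau: -9.3661 11.5042 -3.0036
step 17	ang: -1.4538 -0.3645 2.4543	dq: -9.8096 -0.6465 7.5940	tip: 0.4927 0.1714 0.9277	tau: -4.1058 13.9809 -3.1404
step 18	ang: -1.6005 -0.3717 2.5676	dq: -9.7415 -0.3307 7.5566	tip: 0.5113 0.1746 0.9096	tau: 0.6811 16.4189 -3.3793
step 19	ang: -1.7449 -0.3745 2.6803	dq: -9.5220 -0.0463 7.5020	tip: 0.5323 0.1788 0.8899	tau: 4.9453 18.7625 -3.7278
step 20	ang: -1.8851 -0.3733 2.7920	dq: -9.1755 0.2019 7.4160	tip: 0.5551 0.1848 0.8687	tau: 8.7024 20.9702 -4.1673
step 21	ang: -2.0194 -0.3686 2.9021	dq: -8.7286 0.4144 7.2864	tip: 0.5789 0.1936 0.8461	tau: 12.0318 22.9608 -4.6619
step 22	ang: -2.1463 -0.3611 3.0097	dq: -8.2041 0.5852 7.0874	tip: 0.6029 0.2054 0.8225	tau: 15.1327 24.6496 -5.1574
step 23	ang: -2.2649 -0.3514 3.1135	dq: -7.6177 0.7002 6.7774	tip: 0.6260 0.2206 0.7984	tau: 18.3618 25.9078 -5.5875
step 24	ang: -2.3743 -0.3407 3.2114	dq: -6.9730 0.7314 6.2893	tip: 0.6474 0.2389 0.7744	tau: 22.1164 26.5178 -5.8755
step 25	ang: -2.4735 -0.3305 3.2999	dq: -6.2603 0.6345 5.5247	tip: 0.6662 0.2598 0.7511	tau: 26.2946 26.2410 -5.9422
step 26	ang: -2.5614 -0.3230 3.3742	dq: -5.4752 0.3711 4.4097	tip: 0.6820 0.2825 0.7291	tau: 29.7478 25.1179 -5.7459
step 27	ang: -2.6372 -0.3205 3.4298	dq: -4.6526 -0.0259 3.0393	tip: 0.6945 0.3058 0.7088	tau: 31.1666 23.5892 -5.3363
step 28	ang: -2.7009 -0.3241 3.4651	dq: -3.8654 -0.4333 1.7055	tip: 0.7038 0.3284 0.6905	tau: 30.4738 22.0641 -4.8420
step 29	ang: -2.7536 -0.3331 3.4823	dq: -3.1666 -0.7542 0.6259	tip: 0.7105 0.3495 0.6742	tau: 28.4955 20.6839 -4.3651
step 30	ang: -2.7966 -0.3460 3.4859	dq: -2.5777 -0.9445 -0.1118	tip: 0.7150 0.3685 0.6599	tau: 25.9581 19.4274 -3.9620
step 31	ang: -2.8316 -0.3607 3.4811	dq: -2.0986 -1.0056 -0.5215	tip: 0.7179 0.3852 0.6475	tau: 23.2705 18.2576 -3.6544
step 32	ang: -2.8602 -0.3757 3.4716	dq: -1.7102 -0.9884 -0.7421	tip: 0.7197 0.3998 0.6370	tau: 20.6829 17.1434 -3.3955
step 33	ang: -2.8835 -0.3900 3.4598	dq: -1.3983 -0.9189 -0.8351	tip: 0.7207 0.4124 0.6280	tau: 18.2749 16.0854 -3.1735
step 34	ang: -2.9026 -0.4030 3.4473	dq: -1.1502 -0.8172 -0.8451	tip: 0.7211 0.4231 0.6206	tau: 16.0818 15.0865 -2.9794
step 35	ang: -2.9184 -0.4143 3.4349	dq: -0.9545 -0.6974 -0.8025	tip: 0.7210 0.4322 0.6145	tau: 14.1182 14.1493 -2.8061
step 36	ang: -2.9315 -0.4238 3.4235	dq: -0.8018 -0.5698 -0.7284	tip: 0.7205 0.4399 0.6096	tau: 12.3874 13.2751 -2.6487
step 37	ang: -2.9427 -0.4314 3.4133	dq: -0.6836 -0.4416 -0.6375	tip: 0.7197 0.4465 0.6058	tau: 10.8846 12.4639 -2.5035
step 38	ang: -2.9522 -0.4371 3.4045	dq: -0.5929 -0.3180 -0.5402	tip: 0.7187 0.4520 0.6030	tau: 9.5990 11.7154 -2.3676
step 39	ang: -2.9606 -0.4410 3.3971	dq: -0.5237 -0.2026 -0.4439	tip: 0.7175 0.4567 0.6009	tau: 8.5146 11.0281 -2.2394
step 40	ang: -2.9681 -0.4432 3.3912	dq: -0.4710 -0.0977 -0.3535	tip: 0.7161 0.4606 0.5995	tau: 7.6116 10.4005 -2.1176
step 41	ang: -2.9748 -0.4440 3.3865	dq: -0.4302 -0.0056 -0.2742	tip: 0.7146 0.4639 0.5988	tau: 6.8701 9.8312 -2.0012
step 42	ang: -2.9810 -0.4435 3.3828	dq: -0.3951 0.0646 -0.2258	tip: 0.7129 0.4667 0.5985	tau: 6.2804 9.3309 -1.8849
step 43	ang: -2.9868 -0.4421 3.3798	dq: -0.3671 0.1252 -0.1810	tip: 0.7110 0.4691 0.5987	tau: 5.7886 8.8867 -1.7790
step 44	ang: -2.9921 -0.4398 3.3774	dq: -0.3451 0.1779 -0.1374	tip: 0.7091 0.4712 0.5992	tau: 5.3797 8.4909 -1.6834
step 45	ang: -2.9971 -0.4368 3.3756	dq: -0.3273 0.2227 -0.0972	tip: 0.7071 0.4729 0.6000	tau: 5.0440 8.1386 -1.5966
step 46	ang: -3.0019 -0.4332 3.3745	dq: -0.3126 0.2595 -0.0616	tip: 0.7051 0.4744 0.6011	tau: 4.7717 7.8256 -1.5176
step 47	ang: -3.0065 -0.4291 3.3738	dq: -0.2999 0.2887 -0.0319	tip: 0.7030 0.4757 0.6023	tau: 4.5530 7.5481 -1.4453
step 48	ang: -3.0109 -0.4246 3.3735	dq: -0.2877 0.3092 -0.0124	tip: 0.7009 0.4769 0.6037	tau: 4.3820 7.3022 -1.3767
step 49	ang: -3.0152 -0.4199 3.3734	dq: -0.2753 0.3209 -0.0049	tip: 0.6988 0.4778 0.6051	tau: 4.2481 7.0855 -1.3106
step 50	ang: -3.0192 -0.4150 3.3733	dq: -0.2632 0.3273 -0.0010	tip: 0.6967 0.4787 0.6067
final tip position (m): 0.6967 0.4787 0.6067
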